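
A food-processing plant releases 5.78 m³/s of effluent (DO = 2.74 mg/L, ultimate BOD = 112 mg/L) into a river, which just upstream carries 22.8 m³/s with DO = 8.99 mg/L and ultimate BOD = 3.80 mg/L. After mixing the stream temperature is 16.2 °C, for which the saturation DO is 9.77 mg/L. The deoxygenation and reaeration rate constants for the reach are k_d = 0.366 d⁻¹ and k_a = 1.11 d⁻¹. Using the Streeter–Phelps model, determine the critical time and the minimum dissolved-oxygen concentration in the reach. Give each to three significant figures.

Mixed DO = (22.8×8.99 + 5.78×2.74)/(22.8+5.78) = 220.8/28.58 = 7.726 mg/L.
Mixed L₀ = (22.8×3.80 + 5.78×112)/(28.58) = 734.0/28.58 = 25.68 mg/L.
Initial deficit D₀ = C_s − DO₀ = 9.77 − 7.726 = 2.044 mg/L.
t_c = (1/0.7440) ln[(1.11/0.366)(1 − 2.044×0.7440/(0.366×25.68))] = 1.344 × ln(2.542) = 1.254 d.
D_c = (0.366/1.11) × 25.68 × e^(−0.366×1.254) = 0.3297 × 25.68 × 0.6319 = 5.351 mg/L.
Minimum DO = 9.77 − 5.351 = 4.419 mg/L.

t_c ≈ 1.25 d; minimum DO ≈ 4.42 mg/L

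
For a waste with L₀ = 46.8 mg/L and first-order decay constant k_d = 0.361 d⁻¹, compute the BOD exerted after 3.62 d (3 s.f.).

y ≈ 34.1 mg/L

y_t = L₀(1 − e^(−k_d t)) = 46.8 × (1 − e^(−0.361×3.62))
= 46.8 × (1 − 0.2707) = 46.8 × 0.7293 = 34.13 mg/L.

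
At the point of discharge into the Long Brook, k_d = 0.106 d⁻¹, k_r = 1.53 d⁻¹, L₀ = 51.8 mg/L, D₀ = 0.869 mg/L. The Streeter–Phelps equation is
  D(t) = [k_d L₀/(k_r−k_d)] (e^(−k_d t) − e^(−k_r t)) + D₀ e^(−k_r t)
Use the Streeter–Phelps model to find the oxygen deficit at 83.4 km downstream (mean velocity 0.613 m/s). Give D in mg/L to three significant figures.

Travel time t = x/v = 83.4 km / (0.613 m/s) = 83400 m / 0.613 m/s = 136100 s = 1.575 d.
k_d L₀/(k_r−k_d) = 0.106×51.8/(1.53−0.106) = 5.491/1.424 = 3.856 mg/L.
e^(−k_d t) = e^(−0.106×1.575) = 0.8463; e^(−k_r t) = e^(−1.53×1.575) = 0.08988.
D = 3.856 × (0.8463 − 0.08988) + 0.869 × 0.08988 = 2.917 + 0.07811 = 2.995 mg/L.

D ≈ 2.99 mg/L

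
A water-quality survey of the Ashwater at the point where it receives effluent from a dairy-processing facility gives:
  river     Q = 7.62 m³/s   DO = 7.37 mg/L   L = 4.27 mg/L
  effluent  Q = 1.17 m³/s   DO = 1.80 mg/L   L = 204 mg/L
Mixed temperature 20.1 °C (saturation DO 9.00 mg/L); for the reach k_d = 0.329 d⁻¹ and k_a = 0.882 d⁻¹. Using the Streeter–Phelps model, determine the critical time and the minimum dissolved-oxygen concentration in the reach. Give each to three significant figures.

t_c ≈ 1.53 d; minimum DO ≈ 2.05 mg/L

Mixed DO = (7.62×7.37 + 1.17×1.80)/(7.62+1.17) = 58.27/8.790 = 6.629 mg/L.
Mixed L₀ = (7.62×4.27 + 1.17×204)/(8.790) = 271.2/8.790 = 30.86 mg/L.
Initial deficit D₀ = C_s − DO₀ = 9.00 − 6.629 = 2.371 mg/L.
t_c = (1/0.5530) ln[(0.882/0.329)(1 − 2.371×0.5530/(0.329×30.86))] = 1.808 × ln(2.335) = 1.533 d.
D_c = (0.329/0.882) × 30.86 × e^(−0.329×1.533) = 0.3730 × 30.86 × 0.6039 = 6.950 mg/L.
Minimum DO = 9.00 − 6.950 = 2.050 mg/L.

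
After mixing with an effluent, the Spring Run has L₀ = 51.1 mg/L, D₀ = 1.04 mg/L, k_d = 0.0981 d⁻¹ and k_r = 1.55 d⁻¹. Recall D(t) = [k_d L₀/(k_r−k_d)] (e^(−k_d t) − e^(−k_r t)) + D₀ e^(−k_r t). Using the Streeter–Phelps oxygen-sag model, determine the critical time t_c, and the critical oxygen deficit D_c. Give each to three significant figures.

t_c ≈ 1.65 d; D_c ≈ 2.75 mg/L

At the critical point dD/dt = 0, so k_d L₀ e^(−k_d t) = k_r D. Substituting D(t) from the Streeter–Phelps equation and solving for t gives
t_c = ln[(k_r/k_d)(1 − D₀(k_r−k_d)/(k_d L₀))] / (k_r−k_d).
Here k_r−k_d = 1.452 d⁻¹ and 1 − D₀(k_r−k_d)/(k_d L₀) = 1 − 1.04×1.452/(0.0981×51.1) = 0.6988, so
t_c = ln(15.80 × 0.6988) / 1.452 = 2.402 / 1.452 = 1.654 d.
L(t_c) = L₀ e^(−k_d t_c) = 51.1 × 0.8502 = 43.45 mg/L, and at the critical point k_r D_c = k_d L, so D_c = (0.0981/1.55) × 43.45 = 2.750 mg/L.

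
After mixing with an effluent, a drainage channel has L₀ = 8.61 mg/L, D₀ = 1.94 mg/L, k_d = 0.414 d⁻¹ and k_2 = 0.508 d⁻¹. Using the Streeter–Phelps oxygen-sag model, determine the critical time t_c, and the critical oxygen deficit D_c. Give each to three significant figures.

At the critical point dD/dt = 0, so k_d L₀ e^(−k_d t) = k_2 D. Substituting D(t) from the Streeter–Phelps equation and solving for t gives
t_c = ln[(k_2/k_d)(1 − D₀(k_2−k_d)/(k_d L₀))] / (k_2−k_d).
Here k_2−k_d = 0.09400 d⁻¹ and 1 − D₀(k_2−k_d)/(k_d L₀) = 1 − 1.94×0.09400/(0.414×8.61) = 0.9488, so
t_c = ln(1.227 × 0.9488) / 0.09400 = 0.1521 / 0.09400 = 1.618 d.
D_c = (k_d/k_2) L₀ e^(−k_d t_c) = (0.414/0.508) × 8.61 × e^(−0.414×1.618) = 0.8150 × 8.61 × 0.5118 = 3.591 mg/L.

t_c ≈ 1.62 d; D_c ≈ 3.59 mg/L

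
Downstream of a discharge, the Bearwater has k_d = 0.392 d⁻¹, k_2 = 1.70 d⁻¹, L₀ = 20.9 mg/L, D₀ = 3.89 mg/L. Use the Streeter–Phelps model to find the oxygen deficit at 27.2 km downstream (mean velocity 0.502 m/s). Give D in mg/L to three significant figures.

D ≈ 4.08 mg/L

Travel time t = x/v = 27.2 km / (0.502 m/s) = 27200 m / 0.502 m/s = 54180 s = 0.6271 d.
k_d L₀/(k_2−k_d) = 0.392×20.9/(1.70−0.392) = 8.193/1.308 = 6.264 mg/L.
e^(−k_d t) = e^(−0.392×0.6271) = 0.7821; e^(−k_2 t) = e^(−1.70×0.6271) = 0.3443.
D = 6.264 × (0.7821 − 0.3443) + 3.89 × 0.3443 = 2.742 + 1.340 = 4.081 mg/L.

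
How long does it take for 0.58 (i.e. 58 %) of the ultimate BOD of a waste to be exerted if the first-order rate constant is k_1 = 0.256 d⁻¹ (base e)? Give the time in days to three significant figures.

t ≈ 3.39 d

y/L₀ = 1 − e^(−k_1 t) = 0.58 ⇒ e^(−k_1 t) = 0.420
t = −ln(0.420) / 0.256 = 0.8675 / 0.256 = 3.389 d.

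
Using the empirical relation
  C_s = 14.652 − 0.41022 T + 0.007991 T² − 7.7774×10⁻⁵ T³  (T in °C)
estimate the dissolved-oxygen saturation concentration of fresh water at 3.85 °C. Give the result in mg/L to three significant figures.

C_s ≈ 13.2 mg/L

C_s = 14.652 − 0.41022×3.85 + 0.007991×3.85² − 7.7774×10⁻⁵×3.85³ = 13.19 mg/L.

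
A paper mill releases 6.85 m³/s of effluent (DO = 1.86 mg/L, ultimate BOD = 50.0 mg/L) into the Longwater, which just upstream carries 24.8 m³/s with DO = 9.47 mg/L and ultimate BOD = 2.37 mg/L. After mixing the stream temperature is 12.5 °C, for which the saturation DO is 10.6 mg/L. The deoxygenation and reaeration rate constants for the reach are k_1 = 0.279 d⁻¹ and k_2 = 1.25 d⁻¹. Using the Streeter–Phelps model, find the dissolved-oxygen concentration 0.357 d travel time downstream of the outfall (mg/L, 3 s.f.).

DO ≈ 7.86 mg/L

Mixed DO = (24.8×9.47 + 6.85×1.86)/(24.8+6.85) = 247.6/31.65 = 7.823 mg/L.
Mixed L₀ = (24.8×2.37 + 6.85×50.0)/(31.65) = 401.3/31.65 = 12.68 mg/L.
Initial deficit D₀ = C_s − DO₀ = 10.6 − 7.823 = 2.777 mg/L.
D(0.357) = [0.279×12.68/(1.25−0.279)](e^(−0.279×0.357) − e^(−1.25×0.357)) + 2.777 e^(−1.25×0.357)
= 3.643 × (0.9052 − 0.6400) + 2.777 × 0.6400 = 2.743 mg/L.
DO = 10.6 − 2.743 = 7.857 mg/L.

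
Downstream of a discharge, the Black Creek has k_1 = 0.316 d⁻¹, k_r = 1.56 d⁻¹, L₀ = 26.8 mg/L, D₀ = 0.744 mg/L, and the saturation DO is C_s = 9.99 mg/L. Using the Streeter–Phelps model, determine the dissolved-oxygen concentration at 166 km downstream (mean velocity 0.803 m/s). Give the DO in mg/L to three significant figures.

DO ≈ 6.94 mg/L

Travel time t = x/v = 166 km / (0.803 m/s) = 166000 m / 0.803 m/s = 206700 s = 2.393 d.
k_1 L₀/(k_r−k_1) = 0.316×26.8/(1.56−0.316) = 8.469/1.244 = 6.808 mg/L.
e^(−k_1 t) = e^(−0.316×2.393) = 0.4695; e^(−k_r t) = e^(−1.56×2.393) = 0.02393.
D = 6.808 × (0.4695 − 0.02393) + 0.744 × 0.02393 = 3.033 + 0.01781 = 3.051 mg/L.
DO = C_s − D = 9.99 − 3.051 = 6.939 mg/L.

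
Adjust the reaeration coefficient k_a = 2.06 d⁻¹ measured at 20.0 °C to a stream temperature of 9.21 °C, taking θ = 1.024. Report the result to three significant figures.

k_a(T₂) = k_a(T₁) · θ^(T₂−T₁) = 2.06 × 1.024^(9.21−20.0)
= 2.06 × 1.024^-10.8 = 2.06 × 0.7742 = 1.595 d⁻¹.

k_a ≈ 1.59 d⁻¹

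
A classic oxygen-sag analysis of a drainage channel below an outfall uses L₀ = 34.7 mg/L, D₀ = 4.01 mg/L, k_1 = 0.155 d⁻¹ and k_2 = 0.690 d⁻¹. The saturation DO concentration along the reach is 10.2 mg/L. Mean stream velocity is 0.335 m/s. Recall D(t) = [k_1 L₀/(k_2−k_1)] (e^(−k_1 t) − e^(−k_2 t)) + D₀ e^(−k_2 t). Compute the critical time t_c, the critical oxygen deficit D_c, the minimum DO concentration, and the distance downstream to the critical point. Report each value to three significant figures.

t_c ≈ 1.84 d; D_c ≈ 5.86 mg/L; min DO ≈ 4.34 mg/L; x_c ≈ 53.3 km

t_c = [1/(k_2−k_1)] ln[(k_2/k_1)(1 − D₀(k_2−k_1)/(k_1 L₀))]
= [1/(0.690−0.155)] ln[(0.690/0.155)(1 − 4.01×0.5350/(0.155×34.7))]
= (1/0.5350) ln[4.452 × 0.6011] = 1.869 × ln(2.676) = 1.869 × 0.9843 = 1.840 d.
L(t_c) = L₀ e^(−k_1 t_c) = 34.7 × 0.7519 = 26.09 mg/L, and at the critical point k_2 D_c = k_1 L, so D_c = (0.155/0.690) × 26.09 = 5.861 mg/L.
Minimum DO = C_s − D_c = 10.2 − 5.861 = 4.339 mg/L.
x_c = v t_c = 0.335 m/s × 1.840 d × 86400 s/d = 53250 m ≈ 53.3 km.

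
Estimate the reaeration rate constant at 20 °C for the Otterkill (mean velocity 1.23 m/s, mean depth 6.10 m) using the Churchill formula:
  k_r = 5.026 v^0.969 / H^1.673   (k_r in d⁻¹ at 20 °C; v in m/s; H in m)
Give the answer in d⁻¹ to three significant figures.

k_r ≈ 0.298 d⁻¹

k_r = 5.026 × 1.23^0.969 / 6.10^1.673 = 5.026 × 1.222 / 20.60 = 0.2982 d⁻¹.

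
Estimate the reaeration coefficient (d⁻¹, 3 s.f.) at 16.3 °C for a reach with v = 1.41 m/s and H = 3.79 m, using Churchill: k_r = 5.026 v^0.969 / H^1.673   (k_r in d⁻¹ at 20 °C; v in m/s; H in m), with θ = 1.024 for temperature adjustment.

k_r ≈ 0.691 d⁻¹

k_r(20) = 5.026 × 1.41^0.969 / 3.79^1.673 = 5.026 × 1.395 / 9.291 = 0.7547 d⁻¹.
k_r(16.3) = 0.7547 × 1.024^(16.3−20) = 0.7547 × 0.9160 = 0.6913 d⁻¹.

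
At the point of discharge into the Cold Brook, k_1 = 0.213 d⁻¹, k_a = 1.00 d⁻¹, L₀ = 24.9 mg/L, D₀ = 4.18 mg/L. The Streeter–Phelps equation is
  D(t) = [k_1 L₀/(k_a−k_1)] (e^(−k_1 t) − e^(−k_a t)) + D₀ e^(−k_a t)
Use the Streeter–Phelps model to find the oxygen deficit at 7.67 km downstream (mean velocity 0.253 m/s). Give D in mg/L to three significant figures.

Travel time t = x/v = 7.67 km / (0.253 m/s) = 7670 m / 0.253 m/s = 30320 s = 0.3509 d.
k_1 L₀/(k_a−k_1) = 0.213×24.9/(1.00−0.213) = 5.304/0.7870 = 6.739 mg/L.
e^(−k_1 t) = e^(−0.213×0.3509) = 0.9280; e^(−k_a t) = e^(−1.00×0.3509) = 0.7041.
D = 6.739 × (0.9280 − 0.7041) + 4.18 × 0.7041 = 1.509 + 2.943 = 4.452 mg/L.

D ≈ 4.45 mg/L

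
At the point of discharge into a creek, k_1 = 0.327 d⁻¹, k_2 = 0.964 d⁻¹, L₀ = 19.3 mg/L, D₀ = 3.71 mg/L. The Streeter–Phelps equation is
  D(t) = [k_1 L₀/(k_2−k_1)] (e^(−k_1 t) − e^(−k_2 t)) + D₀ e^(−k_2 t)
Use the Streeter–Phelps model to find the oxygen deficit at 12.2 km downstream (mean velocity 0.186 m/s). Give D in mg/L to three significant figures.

Travel time t = x/v = 12.2 km / (0.186 m/s) = 12200 m / 0.186 m/s = 65590 s = 0.7592 d.
k_1 L₀/(k_2−k_1) = 0.327×19.3/(0.964−0.327) = 6.311/0.6370 = 9.908 mg/L.
e^(−k_1 t) = e^(−0.327×0.7592) = 0.7802; e^(−k_2 t) = e^(−0.964×0.7592) = 0.4810.
D = 9.908 × (0.7802 − 0.4810) + 3.71 × 0.4810 = 2.964 + 1.785 = 4.748 mg/L.

D ≈ 4.75 mg/L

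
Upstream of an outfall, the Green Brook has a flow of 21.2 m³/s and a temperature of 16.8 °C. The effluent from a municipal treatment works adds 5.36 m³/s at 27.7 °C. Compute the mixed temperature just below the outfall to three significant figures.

19.0 °C

Flow-weighted mixing: C = (Q_r C_r + Q_w C_w)/(Q_r + Q_w)
= (21.2×16.8 + 5.36×27.7)/(21.2 + 5.36) = 504.6/26.56 = 19.00 °C.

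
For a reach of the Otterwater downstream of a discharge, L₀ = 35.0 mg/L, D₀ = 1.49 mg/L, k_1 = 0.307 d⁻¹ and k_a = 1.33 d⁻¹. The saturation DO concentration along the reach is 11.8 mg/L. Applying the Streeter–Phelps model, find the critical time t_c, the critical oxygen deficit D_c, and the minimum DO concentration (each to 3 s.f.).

t_c = [1/(k_a−k_1)] ln[(k_a/k_1)(1 − D₀(k_a−k_1)/(k_1 L₀))]
= [1/(1.33−0.307)] ln[(1.33/0.307)(1 − 1.49×1.023/(0.307×35.0))]
= (1/1.023) ln[4.332 × 0.8581] = 0.9775 × ln(3.718) = 0.9775 × 1.313 = 1.284 d.
D_c = (k_1/k_a) L₀ e^(−k_1 t_c) = (0.307/1.33) × 35.0 × e^(−0.307×1.284) = 0.2308 × 35.0 × 0.6743 = 5.448 mg/L.
Minimum DO = C_s − D_c = 11.8 − 5.448 = 6.352 mg/L.

t_c ≈ 1.28 d; D_c ≈ 5.45 mg/L; min DO ≈ 6.35 mg/L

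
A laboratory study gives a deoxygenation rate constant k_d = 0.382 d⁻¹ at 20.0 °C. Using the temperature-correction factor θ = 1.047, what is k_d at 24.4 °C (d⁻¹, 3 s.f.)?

k_d(T₂) = k_d(T₁) · θ^(T₂−T₁) = 0.382 × 1.047^(24.4−20.0)
= 0.382 × 1.047^4.40 = 0.382 × 1.224 = 0.4676 d⁻¹.

k_d ≈ 0.468 d⁻¹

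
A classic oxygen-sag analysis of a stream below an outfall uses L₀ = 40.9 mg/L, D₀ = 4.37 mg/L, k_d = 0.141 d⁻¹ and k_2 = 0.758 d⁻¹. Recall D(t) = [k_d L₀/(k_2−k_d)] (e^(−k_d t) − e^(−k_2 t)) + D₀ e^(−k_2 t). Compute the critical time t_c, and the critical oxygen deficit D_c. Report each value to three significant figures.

At the critical point dD/dt = 0, so k_d L₀ e^(−k_d t) = k_2 D. Substituting D(t) from the Streeter–Phelps equation and solving for t gives
t_c = ln[(k_2/k_d)(1 − D₀(k_2−k_d)/(k_d L₀))] / (k_2−k_d).
Here k_2−k_d = 0.6170 d⁻¹ and 1 − D₀(k_2−k_d)/(k_d L₀) = 1 − 4.37×0.6170/(0.141×40.9) = 0.5325, so
t_c = ln(5.376 × 0.5325) / 0.6170 = 1.052 / 0.6170 = 1.704 d.
D_c = (k_d/k_2) L₀ e^(−k_d t_c) = (0.141/0.758) × 40.9 × e^(−0.141×1.704) = 0.1860 × 40.9 × 0.7864 = 5.983 mg/L.

t_c ≈ 1.70 d; D_c ≈ 5.98 mg/L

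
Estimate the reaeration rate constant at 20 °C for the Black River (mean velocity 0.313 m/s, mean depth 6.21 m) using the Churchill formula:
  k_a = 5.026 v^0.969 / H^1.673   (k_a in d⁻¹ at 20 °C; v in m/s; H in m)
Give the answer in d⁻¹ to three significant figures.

k_a = 5.026 × 0.313^0.969 / 6.21^1.673 = 5.026 × 0.3245 / 21.22 = 0.07684 d⁻¹.

k_a ≈ 0.0768 d⁻¹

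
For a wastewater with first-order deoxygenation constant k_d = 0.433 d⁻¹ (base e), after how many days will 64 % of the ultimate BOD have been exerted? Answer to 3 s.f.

t ≈ 2.36 d

y/L₀ = 1 − e^(−k_d t) = 0.64 ⇒ e^(−k_d t) = 0.360
t = −ln(0.360) / 0.433 = 1.022 / 0.433 = 2.359 d.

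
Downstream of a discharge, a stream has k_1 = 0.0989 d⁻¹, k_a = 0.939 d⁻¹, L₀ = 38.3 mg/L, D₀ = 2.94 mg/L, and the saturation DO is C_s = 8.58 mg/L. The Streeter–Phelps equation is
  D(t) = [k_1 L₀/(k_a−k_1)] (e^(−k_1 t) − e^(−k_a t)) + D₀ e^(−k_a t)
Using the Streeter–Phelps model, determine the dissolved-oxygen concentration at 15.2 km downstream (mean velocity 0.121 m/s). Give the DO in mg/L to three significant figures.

Travel time t = x/v = 15.2 km / (0.121 m/s) = 15200 m / 0.121 m/s = 125600 s = 1.454 d.
k_1 L₀/(k_a−k_1) = 0.0989×38.3/(0.939−0.0989) = 3.788/0.8401 = 4.509 mg/L.
e^(−k_1 t) = e^(−0.0989×1.454) = 0.8661; e^(−k_a t) = e^(−0.939×1.454) = 0.2553.
D = 4.509 × (0.8661 − 0.2553) + 2.94 × 0.2553 = 2.754 + 0.7506 = 3.504 mg/L.
DO = C_s − D = 8.58 − 3.504 = 5.076 mg/L.

DO ≈ 5.08 mg/L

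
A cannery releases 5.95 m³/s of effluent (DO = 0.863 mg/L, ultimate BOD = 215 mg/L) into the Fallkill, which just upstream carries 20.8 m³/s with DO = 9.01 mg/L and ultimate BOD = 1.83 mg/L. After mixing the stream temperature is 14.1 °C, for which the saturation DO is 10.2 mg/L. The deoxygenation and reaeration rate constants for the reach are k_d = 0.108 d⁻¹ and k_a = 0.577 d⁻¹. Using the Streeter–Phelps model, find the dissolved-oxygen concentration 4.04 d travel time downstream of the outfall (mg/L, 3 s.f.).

Mixed DO = (20.8×9.01 + 5.95×0.863)/(20.8+5.95) = 192.5/26.75 = 7.198 mg/L.
Mixed L₀ = (20.8×1.83 + 5.95×215)/(26.75) = 1317/26.75 = 49.25 mg/L.
Initial deficit D₀ = C_s − DO₀ = 10.2 − 7.198 = 3.002 mg/L.
D(4.04) = [0.108×49.25/(0.577−0.108)](e^(−0.108×4.04) − e^(−0.577×4.04)) + 3.002 e^(−0.577×4.04)
= 11.34 × (0.6464 − 0.09719) + 3.002 × 0.09719 = 6.520 mg/L.
DO = 10.2 − 6.520 = 3.680 mg/L.

DO ≈ 3.68 mg/L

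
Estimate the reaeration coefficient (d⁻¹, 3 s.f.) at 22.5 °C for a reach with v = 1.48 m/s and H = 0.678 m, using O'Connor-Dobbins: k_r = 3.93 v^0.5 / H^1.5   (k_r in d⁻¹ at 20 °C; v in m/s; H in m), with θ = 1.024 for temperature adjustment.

k_r(20) = 3.93 × 1.48^0.5 / 0.678^1.5 = 3.93 × 1.217 / 0.5583 = 8.564 d⁻¹.
k_r(22.5) = 8.564 × 1.024^(22.5−20) = 8.564 × 1.061 = 9.087 d⁻¹.

k_r ≈ 9.09 d⁻¹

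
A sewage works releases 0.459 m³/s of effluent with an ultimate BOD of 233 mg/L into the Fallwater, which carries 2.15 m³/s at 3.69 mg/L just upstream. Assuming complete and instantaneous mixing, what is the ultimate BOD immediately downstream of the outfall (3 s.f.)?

44.0 mg/L

Flow-weighted mixing: C = (Q_r C_r + Q_w C_w)/(Q_r + Q_w)
= (2.15×3.69 + 0.459×233)/(2.15 + 0.459) = 114.9/2.609 = 44.03 mg/L.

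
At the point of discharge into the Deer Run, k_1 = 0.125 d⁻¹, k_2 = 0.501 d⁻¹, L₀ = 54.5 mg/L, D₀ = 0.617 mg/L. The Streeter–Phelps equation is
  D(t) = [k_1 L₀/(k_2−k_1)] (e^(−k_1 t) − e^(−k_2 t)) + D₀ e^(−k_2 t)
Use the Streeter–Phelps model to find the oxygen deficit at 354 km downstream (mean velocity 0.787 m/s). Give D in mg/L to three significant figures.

Travel time t = x/v = 354 km / (0.787 m/s) = 354000 m / 0.787 m/s = 449800 s = 5.206 d.
k_1 L₀/(k_2−k_1) = 0.125×54.5/(0.501−0.125) = 6.812/0.3760 = 18.12 mg/L.
e^(−k_1 t) = e^(−0.125×5.206) = 0.5216; e^(−k_2 t) = e^(−0.501×5.206) = 0.07366.
D = 18.12 × (0.5216 − 0.07366) + 0.617 × 0.07366 = 8.117 + 0.04545 = 8.162 mg/L.

D ≈ 8.16 mg/L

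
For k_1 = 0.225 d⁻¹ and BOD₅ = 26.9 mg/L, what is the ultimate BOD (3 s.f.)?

L₀ ≈ 39.8 mg/L

BOD₅ = L₀(1 − e^(−5k_1)) ⇒ L₀ = BOD₅ / (1 − e^(−5×0.225))
= 26.9 / (1 − 0.3247) = 26.9 / 0.6753 = 39.83 mg/L.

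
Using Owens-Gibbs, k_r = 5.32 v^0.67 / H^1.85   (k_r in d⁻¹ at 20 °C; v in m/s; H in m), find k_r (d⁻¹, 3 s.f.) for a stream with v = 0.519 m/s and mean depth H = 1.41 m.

k_r = 5.32 × 0.519^0.67 / 1.41^1.85 = 5.32 × 0.6444 / 1.888 = 1.816 d⁻¹.

k_r ≈ 1.82 d⁻¹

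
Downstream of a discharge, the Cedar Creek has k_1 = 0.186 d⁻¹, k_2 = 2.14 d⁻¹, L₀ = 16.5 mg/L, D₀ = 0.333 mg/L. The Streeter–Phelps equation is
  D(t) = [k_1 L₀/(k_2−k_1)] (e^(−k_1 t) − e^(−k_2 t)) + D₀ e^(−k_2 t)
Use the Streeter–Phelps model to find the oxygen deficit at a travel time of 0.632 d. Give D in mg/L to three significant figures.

k_1 L₀/(k_2−k_1) = 0.186×16.5/(2.14−0.186) = 3.069/1.954 = 1.571 mg/L.
e^(−k_1 t) = e^(−0.186×0.6320) = 0.8891; e^(−k_2 t) = e^(−2.14×0.6320) = 0.2586.
D = 1.571 × (0.8891 − 0.2586) + 0.333 × 0.2586 = 0.9903 + 0.08611 = 1.076 mg/L.

D ≈ 1.08 mg/L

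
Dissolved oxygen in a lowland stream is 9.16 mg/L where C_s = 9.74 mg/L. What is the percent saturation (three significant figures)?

94.0 % saturation

% saturation = C/C_s × 100 = 9.16/9.74 × 100 = 94.0 %.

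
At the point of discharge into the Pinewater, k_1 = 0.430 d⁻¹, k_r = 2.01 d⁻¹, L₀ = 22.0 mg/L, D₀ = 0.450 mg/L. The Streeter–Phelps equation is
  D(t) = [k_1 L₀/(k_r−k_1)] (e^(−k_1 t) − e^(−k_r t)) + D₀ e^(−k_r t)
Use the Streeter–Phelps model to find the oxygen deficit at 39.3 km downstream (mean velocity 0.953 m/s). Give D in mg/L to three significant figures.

Travel time t = x/v = 39.3 km / (0.953 m/s) = 39300 m / 0.953 m/s = 41240 s = 0.4773 d.
k_1 L₀/(k_r−k_1) = 0.430×22.0/(2.01−0.430) = 9.460/1.580 = 5.987 mg/L.
e^(−k_1 t) = e^(−0.430×0.4773) = 0.8145; e^(−k_r t) = e^(−2.01×0.4773) = 0.3831.
D = 5.987 × (0.8145 − 0.3831) + 0.450 × 0.3831 = 2.582 + 0.1724 = 2.755 mg/L.

D ≈ 2.75 mg/L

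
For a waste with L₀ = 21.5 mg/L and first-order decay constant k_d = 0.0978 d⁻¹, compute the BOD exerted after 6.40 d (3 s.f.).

y_t = L₀(1 − e^(−k_d t)) = 21.5 × (1 − e^(−0.0978×6.40))
= 21.5 × (1 − 0.5348) = 21.5 × 0.4652 = 10.00 mg/L.

y ≈ 10.0 mg/L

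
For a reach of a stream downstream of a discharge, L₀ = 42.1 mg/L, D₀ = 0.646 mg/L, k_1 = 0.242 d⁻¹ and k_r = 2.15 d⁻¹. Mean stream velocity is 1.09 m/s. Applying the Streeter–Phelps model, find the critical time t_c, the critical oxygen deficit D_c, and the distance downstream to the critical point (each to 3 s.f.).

t_c ≈ 1.08 d; D_c ≈ 3.65 mg/L; x_c ≈ 101 km

With k_r/k_1 = 8.884 and 1 − D₀(k_r−k_1)/(k_1 L₀) = 0.8790,
t_c = ln(8.884 × 0.8790) / (2.15 − 0.242) = ln(7.809) / 1.908 = 2.055/1.908 = 1.077 d.
D_c = (k_1/k_r) L₀ e^(−k_1 t_c) = (0.242/2.15) × 42.1 × e^(−0.242×1.077) = 0.1126 × 42.1 × 0.7705 = 3.651 mg/L.
x_c = v t_c = 1.09 m/s × 1.077 d × 86400 s/d = 101400 m ≈ 101 km.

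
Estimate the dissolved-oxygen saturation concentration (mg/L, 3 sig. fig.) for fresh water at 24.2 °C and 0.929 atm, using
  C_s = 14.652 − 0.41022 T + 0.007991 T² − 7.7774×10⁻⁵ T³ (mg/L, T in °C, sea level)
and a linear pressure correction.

C_s ≈ 7.71 mg/L

At sea level: C_s = 14.652 − 0.41022×24.2 + 0.007991×24.2² − 7.7774×10⁻⁵×24.2³ = 8.302 mg/L.
Pressure correction: C_s' = 8.302 × 0.929 = 7.713 mg/L.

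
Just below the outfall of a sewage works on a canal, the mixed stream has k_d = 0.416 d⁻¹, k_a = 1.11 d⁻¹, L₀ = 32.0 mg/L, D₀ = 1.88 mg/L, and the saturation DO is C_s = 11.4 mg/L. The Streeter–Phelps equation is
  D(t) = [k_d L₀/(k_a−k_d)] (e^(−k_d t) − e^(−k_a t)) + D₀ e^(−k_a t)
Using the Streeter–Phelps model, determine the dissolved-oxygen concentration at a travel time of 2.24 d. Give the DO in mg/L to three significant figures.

k_d L₀/(k_a−k_d) = 0.416×32.0/(1.11−0.416) = 13.31/0.6940 = 19.18 mg/L.
e^(−k_d t) = e^(−0.416×2.240) = 0.3938; e^(−k_a t) = e^(−1.11×2.240) = 0.08321.
D = 19.18 × (0.3938 − 0.08321) + 1.88 × 0.08321 = 5.958 + 0.1564 = 6.115 mg/L.
DO = C_s − D = 11.4 − 6.115 = 5.285 mg/L.

DO ≈ 5.29 mg/L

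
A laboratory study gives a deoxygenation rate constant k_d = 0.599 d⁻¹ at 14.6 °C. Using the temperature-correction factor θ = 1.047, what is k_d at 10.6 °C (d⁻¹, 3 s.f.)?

k_d(T₂) = k_d(T₁) · θ^(T₂−T₁) = 0.599 × 1.047^(10.6−14.6)
= 0.599 × 1.047^-4.00 = 0.599 × 0.8322 = 0.4985 d⁻¹.

k_d ≈ 0.498 d⁻¹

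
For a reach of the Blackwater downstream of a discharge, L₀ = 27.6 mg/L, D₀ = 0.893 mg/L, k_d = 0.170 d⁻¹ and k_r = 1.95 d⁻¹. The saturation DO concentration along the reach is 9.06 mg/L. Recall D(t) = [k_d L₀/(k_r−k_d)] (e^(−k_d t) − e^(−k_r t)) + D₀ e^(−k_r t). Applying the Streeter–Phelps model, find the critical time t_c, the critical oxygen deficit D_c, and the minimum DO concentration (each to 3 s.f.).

At the critical point dD/dt = 0, so k_d L₀ e^(−k_d t) = k_r D. Substituting D(t) from the Streeter–Phelps equation and solving for t gives
t_c = ln[(k_r/k_d)(1 − D₀(k_r−k_d)/(k_d L₀))] / (k_r−k_d).
Here k_r−k_d = 1.780 d⁻¹ and 1 − D₀(k_r−k_d)/(k_d L₀) = 1 − 0.893×1.780/(0.170×27.6) = 0.6612, so
t_c = ln(11.47 × 0.6612) / 1.780 = 2.026 / 1.780 = 1.138 d.
D_c = (k_d/k_r) L₀ e^(−k_d t_c) = (0.170/1.95) × 27.6 × e^(−0.170×1.138) = 0.08718 × 27.6 × 0.8241 = 1.983 mg/L.
Minimum DO = C_s − D_c = 9.06 − 1.983 = 7.077 mg/L.

t_c ≈ 1.14 d; D_c ≈ 1.98 mg/L; min DO ≈ 7.08 mg/L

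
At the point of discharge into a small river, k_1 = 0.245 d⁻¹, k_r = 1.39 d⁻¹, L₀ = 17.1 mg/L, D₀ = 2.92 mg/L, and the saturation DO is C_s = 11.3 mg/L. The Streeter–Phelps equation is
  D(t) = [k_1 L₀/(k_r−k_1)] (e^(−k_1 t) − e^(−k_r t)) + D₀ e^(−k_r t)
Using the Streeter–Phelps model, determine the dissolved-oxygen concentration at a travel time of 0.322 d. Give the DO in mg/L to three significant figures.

DO ≈ 8.39 mg/L

k_1 L₀/(k_r−k_1) = 0.245×17.1/(1.39−0.245) = 4.190/1.145 = 3.659 mg/L.
e^(−k_1 t) = e^(−0.245×0.3220) = 0.9241; e^(−k_r t) = e^(−1.39×0.3220) = 0.6392.
D = 3.659 × (0.9241 − 0.6392) + 2.92 × 0.6392 = 1.043 + 1.866 = 2.909 mg/L.
DO = C_s − D = 11.3 − 2.909 = 8.391 mg/L.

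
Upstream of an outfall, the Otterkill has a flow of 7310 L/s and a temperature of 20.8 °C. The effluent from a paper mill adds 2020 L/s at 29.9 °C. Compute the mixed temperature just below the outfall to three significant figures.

Flow-weighted mixing: C = (Q_r C_r + Q_w C_w)/(Q_r + Q_w)
= (7310×20.8 + 2020×29.9)/(7310 + 2020) = 212400/9330 = 22.77 °C.

22.8 °C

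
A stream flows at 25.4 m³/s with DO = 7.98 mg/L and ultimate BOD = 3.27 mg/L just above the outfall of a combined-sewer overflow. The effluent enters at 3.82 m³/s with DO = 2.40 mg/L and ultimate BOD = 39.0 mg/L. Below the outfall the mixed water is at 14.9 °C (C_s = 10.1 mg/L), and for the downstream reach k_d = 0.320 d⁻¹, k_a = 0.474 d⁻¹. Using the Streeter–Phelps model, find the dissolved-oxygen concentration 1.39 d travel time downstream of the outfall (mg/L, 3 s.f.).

Mixed DO = (25.4×7.98 + 3.82×2.40)/(25.4+3.82) = 211.9/29.22 = 7.251 mg/L.
Mixed L₀ = (25.4×3.27 + 3.82×39.0)/(29.22) = 232.0/29.22 = 7.941 mg/L.
Initial deficit D₀ = C_s − DO₀ = 10.1 − 7.251 = 2.849 mg/L.
D(1.39) = [0.320×7.941/(0.474−0.320)](e^(−0.320×1.39) − e^(−0.474×1.39)) + 2.849 e^(−0.474×1.39)
= 16.50 × (0.6410 − 0.5174) + 2.849 × 0.5174 = 3.512 mg/L.
DO = 10.1 − 3.512 = 6.588 mg/L.

DO ≈ 6.59 mg/L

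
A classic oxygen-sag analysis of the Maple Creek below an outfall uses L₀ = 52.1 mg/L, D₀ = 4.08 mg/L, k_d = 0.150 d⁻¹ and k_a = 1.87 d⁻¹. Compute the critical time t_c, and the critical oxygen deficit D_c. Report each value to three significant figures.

With k_a/k_d = 12.47 and 1 − D₀(k_a−k_d)/(k_d L₀) = 0.1020,
t_c = ln(12.47 × 0.1020) / (1.87 − 0.150) = ln(1.272) / 1.720 = 0.2406/1.720 = 0.1399 d.
L(t_c) = L₀ e^(−k_d t_c) = 52.1 × 0.9792 = 51.02 mg/L, and at the critical point k_a D_c = k_d L, so D_c = (0.150/1.87) × 51.02 = 4.092 mg/L.

t_c ≈ 0.140 d; D_c ≈ 4.09 mg/L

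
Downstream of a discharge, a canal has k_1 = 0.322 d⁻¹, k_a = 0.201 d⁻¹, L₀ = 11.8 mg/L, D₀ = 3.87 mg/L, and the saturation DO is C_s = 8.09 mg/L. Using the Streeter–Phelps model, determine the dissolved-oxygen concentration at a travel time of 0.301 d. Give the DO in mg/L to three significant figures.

DO ≈ 3.39 mg/L

k_1 L₀/(k_a−k_1) = 0.322×11.8/(0.201−0.322) = 3.800/-0.1210 = -31.40 mg/L.
e^(−k_1 t) = e^(−0.322×0.3010) = 0.9076; e^(−k_a t) = e^(−0.201×0.3010) = 0.9413.
D = -31.40 × (0.9076 − 0.9413) + 3.87 × 0.9413 = 1.057 + 3.643 = 4.700 mg/L.
DO = C_s − D = 8.09 − 4.700 = 3.390 mg/L.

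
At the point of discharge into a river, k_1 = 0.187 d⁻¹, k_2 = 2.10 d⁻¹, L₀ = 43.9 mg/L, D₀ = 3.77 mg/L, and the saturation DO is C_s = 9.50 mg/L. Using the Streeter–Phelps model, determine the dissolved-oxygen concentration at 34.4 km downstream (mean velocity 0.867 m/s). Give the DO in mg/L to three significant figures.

Travel time t = x/v = 34.4 km / (0.867 m/s) = 34400 m / 0.867 m/s = 39680 s = 0.4592 d.
k_1 L₀/(k_2−k_1) = 0.187×43.9/(2.10−0.187) = 8.209/1.913 = 4.291 mg/L.
e^(−k_1 t) = e^(−0.187×0.4592) = 0.9177; e^(−k_2 t) = e^(−2.10×0.4592) = 0.3812.
D = 4.291 × (0.9177 − 0.3812) + 3.77 × 0.3812 = 2.302 + 1.437 = 3.739 mg/L.
DO = C_s − D = 9.50 − 3.739 = 5.761 mg/L.

DO ≈ 5.76 mg/L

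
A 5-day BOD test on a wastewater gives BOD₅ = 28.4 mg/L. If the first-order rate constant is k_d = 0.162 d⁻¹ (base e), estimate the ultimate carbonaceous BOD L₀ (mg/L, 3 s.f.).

BOD₅ = L₀(1 − e^(−5k_d)) ⇒ L₀ = BOD₅ / (1 − e^(−5×0.162))
= 28.4 / (1 − 0.4449) = 28.4 / 0.5551 = 51.16 mg/L.

L₀ ≈ 51.2 mg/L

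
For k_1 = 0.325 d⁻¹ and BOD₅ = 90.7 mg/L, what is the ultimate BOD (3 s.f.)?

BOD₅ = L₀(1 − e^(−5k_1)) ⇒ L₀ = BOD₅ / (1 − e^(−5×0.325))
= 90.7 / (1 − 0.1969) = 90.7 / 0.8031 = 112.9 mg/L.

L₀ ≈ 113 mg/L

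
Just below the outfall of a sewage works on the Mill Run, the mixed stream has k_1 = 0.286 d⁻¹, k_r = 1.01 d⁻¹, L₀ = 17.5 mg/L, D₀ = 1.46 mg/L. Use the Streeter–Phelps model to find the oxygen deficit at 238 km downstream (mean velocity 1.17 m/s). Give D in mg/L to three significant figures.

D ≈ 3.02 mg/L

Travel time t = x/v = 238 km / (1.17 m/s) = 238000 m / 1.17 m/s = 203400 s = 2.354 d.
k_1 L₀/(k_r−k_1) = 0.286×17.5/(1.01−0.286) = 5.005/0.7240 = 6.913 mg/L.
e^(−k_1 t) = e^(−0.286×2.354) = 0.5100; e^(−k_r t) = e^(−1.01×2.354) = 0.09274.
D = 6.913 × (0.5100 − 0.09274) + 1.46 × 0.09274 = 2.884 + 0.1354 = 3.020 mg/L.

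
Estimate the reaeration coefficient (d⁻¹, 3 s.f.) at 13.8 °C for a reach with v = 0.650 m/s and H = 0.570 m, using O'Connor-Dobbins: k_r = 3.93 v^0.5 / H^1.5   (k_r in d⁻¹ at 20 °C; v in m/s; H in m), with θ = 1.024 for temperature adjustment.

k_r ≈ 6.36 d⁻¹

k_r(20) = 3.93 × 0.650^0.5 / 0.570^1.5 = 3.93 × 0.8062 / 0.4303 = 7.363 d⁻¹.
k_r(13.8) = 7.363 × 1.024^(13.8−20) = 7.363 × 0.8633 = 6.356 d⁻¹.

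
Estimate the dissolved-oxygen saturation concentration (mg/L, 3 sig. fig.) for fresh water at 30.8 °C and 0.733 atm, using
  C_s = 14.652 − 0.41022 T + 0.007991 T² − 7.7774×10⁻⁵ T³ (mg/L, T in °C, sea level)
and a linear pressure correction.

C_s ≈ 5.37 mg/L

At sea level: C_s = 14.652 − 0.41022×30.8 + 0.007991×30.8² − 7.7774×10⁻⁵×30.8³ = 7.325 mg/L.
Pressure correction: C_s' = 7.325 × 0.733 = 5.370 mg/L.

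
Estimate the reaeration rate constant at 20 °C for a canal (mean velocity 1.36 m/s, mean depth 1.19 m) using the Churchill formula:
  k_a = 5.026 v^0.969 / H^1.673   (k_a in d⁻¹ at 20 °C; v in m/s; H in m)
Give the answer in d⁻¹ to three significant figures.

k_a = 5.026 × 1.36^0.969 / 1.19^1.673 = 5.026 × 1.347 / 1.338 = 5.061 d⁻¹.

k_a ≈ 5.06 d⁻¹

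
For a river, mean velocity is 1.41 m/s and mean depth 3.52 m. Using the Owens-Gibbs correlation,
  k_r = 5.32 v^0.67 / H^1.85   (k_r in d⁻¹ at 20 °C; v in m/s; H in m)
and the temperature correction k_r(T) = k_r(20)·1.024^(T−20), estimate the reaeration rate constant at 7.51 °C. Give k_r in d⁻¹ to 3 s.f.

k_r ≈ 0.485 d⁻¹

k_r(20) = 5.32 × 1.41^0.67 / 3.52^1.85 = 5.32 × 1.259 / 10.26 = 0.6528 d⁻¹.
k_r(7.51) = 0.6528 × 1.024^(7.51−20) = 0.6528 × 0.7436 = 0.4854 d⁻¹.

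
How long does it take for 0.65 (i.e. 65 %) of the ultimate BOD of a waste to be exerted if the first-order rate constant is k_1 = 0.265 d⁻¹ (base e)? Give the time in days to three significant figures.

t ≈ 3.96 d

y/L₀ = 1 − e^(−k_1 t) = 0.65 ⇒ e^(−k_1 t) = 0.350
t = −ln(0.350) / 0.265 = 1.050 / 0.265 = 3.962 d.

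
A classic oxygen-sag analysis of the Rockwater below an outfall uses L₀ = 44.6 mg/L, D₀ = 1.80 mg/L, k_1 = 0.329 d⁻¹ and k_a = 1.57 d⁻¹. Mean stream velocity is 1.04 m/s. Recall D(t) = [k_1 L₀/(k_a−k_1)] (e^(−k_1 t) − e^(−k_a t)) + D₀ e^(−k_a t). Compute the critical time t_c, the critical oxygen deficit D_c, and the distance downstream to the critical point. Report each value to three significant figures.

t_c ≈ 1.13 d; D_c ≈ 6.45 mg/L; x_c ≈ 101 km

t_c = [1/(k_a−k_1)] ln[(k_a/k_1)(1 − D₀(k_a−k_1)/(k_1 L₀))]
= [1/(1.57−0.329)] ln[(1.57/0.329)(1 − 1.80×1.241/(0.329×44.6))]
= (1/1.241) ln[4.772 × 0.8478] = 0.8058 × ln(4.046) = 0.8058 × 1.398 = 1.126 d.
D_c = (k_1/k_a) L₀ e^(−k_1 t_c) = (0.329/1.57) × 44.6 × e^(−0.329×1.126) = 0.2096 × 44.6 × 0.6904 = 6.452 mg/L.
x_c = v t_c = 1.04 m/s × 1.126 d × 86400 s/d = 101200 m ≈ 101 km.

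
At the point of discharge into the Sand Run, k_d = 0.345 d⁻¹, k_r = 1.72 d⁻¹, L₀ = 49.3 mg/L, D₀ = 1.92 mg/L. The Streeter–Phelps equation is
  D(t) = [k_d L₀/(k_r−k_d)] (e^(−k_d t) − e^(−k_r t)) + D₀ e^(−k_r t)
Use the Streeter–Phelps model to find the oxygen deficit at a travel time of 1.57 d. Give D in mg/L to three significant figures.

k_d L₀/(k_r−k_d) = 0.345×49.3/(1.72−0.345) = 17.01/1.375 = 12.37 mg/L.
e^(−k_d t) = e^(−0.345×1.570) = 0.5818; e^(−k_r t) = e^(−1.72×1.570) = 0.06718.
D = 12.37 × (0.5818 − 0.06718) + 1.92 × 0.06718 = 6.366 + 0.1290 = 6.495 mg/L.

D ≈ 6.49 mg/L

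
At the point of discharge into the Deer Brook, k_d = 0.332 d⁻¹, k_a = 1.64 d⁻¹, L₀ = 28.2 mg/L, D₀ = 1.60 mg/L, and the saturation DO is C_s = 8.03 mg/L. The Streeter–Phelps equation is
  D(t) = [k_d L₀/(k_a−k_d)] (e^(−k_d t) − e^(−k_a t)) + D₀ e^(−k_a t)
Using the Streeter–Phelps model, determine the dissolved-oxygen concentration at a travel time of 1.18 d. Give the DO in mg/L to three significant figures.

k_d L₀/(k_a−k_d) = 0.332×28.2/(1.64−0.332) = 9.362/1.308 = 7.158 mg/L.
e^(−k_d t) = e^(−0.332×1.180) = 0.6759; e^(−k_a t) = e^(−1.64×1.180) = 0.1444.
D = 7.158 × (0.6759 − 0.1444) + 1.60 × 0.1444 = 3.804 + 0.2310 = 4.035 mg/L.
DO = C_s − D = 8.03 − 4.035 = 3.995 mg/L.

DO ≈ 3.99 mg/L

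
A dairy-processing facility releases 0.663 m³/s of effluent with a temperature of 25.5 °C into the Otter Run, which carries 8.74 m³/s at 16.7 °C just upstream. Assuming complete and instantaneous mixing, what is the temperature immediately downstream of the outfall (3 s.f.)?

Flow-weighted mixing: C = (Q_r C_r + Q_w C_w)/(Q_r + Q_w)
= (8.74×16.7 + 0.663×25.5)/(8.74 + 0.663) = 162.9/9.403 = 17.32 °C.

17.3 °C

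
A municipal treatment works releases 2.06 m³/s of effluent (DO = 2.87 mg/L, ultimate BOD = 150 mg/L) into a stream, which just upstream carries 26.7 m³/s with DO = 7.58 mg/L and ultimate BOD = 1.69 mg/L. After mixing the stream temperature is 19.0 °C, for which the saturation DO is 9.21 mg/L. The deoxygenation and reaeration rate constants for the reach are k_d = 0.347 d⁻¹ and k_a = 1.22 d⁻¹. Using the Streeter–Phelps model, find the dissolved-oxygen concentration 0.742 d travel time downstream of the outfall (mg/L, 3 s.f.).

DO ≈ 6.61 mg/L

Mixed DO = (26.7×7.58 + 2.06×2.87)/(26.7+2.06) = 208.3/28.76 = 7.243 mg/L.
Mixed L₀ = (26.7×1.69 + 2.06×150)/(28.76) = 354.1/28.76 = 12.31 mg/L.
Initial deficit D₀ = C_s − DO₀ = 9.21 − 7.243 = 1.967 mg/L.
D(0.742) = [0.347×12.31/(1.22−0.347)](e^(−0.347×0.742) − e^(−1.22×0.742)) + 1.967 e^(−1.22×0.742)
= 4.894 × (0.7730 − 0.4044) + 1.967 × 0.4044 = 2.599 mg/L.
DO = 9.21 − 2.599 = 6.611 mg/L.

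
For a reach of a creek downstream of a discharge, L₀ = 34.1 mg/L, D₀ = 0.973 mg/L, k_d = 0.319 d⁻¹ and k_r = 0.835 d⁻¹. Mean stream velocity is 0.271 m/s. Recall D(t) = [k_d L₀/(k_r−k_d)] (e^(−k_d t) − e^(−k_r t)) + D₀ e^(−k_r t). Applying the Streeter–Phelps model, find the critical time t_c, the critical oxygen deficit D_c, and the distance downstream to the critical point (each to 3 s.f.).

With k_r/k_d = 2.618 and 1 − D₀(k_r−k_d)/(k_d L₀) = 0.9538,
t_c = ln(2.618 × 0.9538) / (0.835 − 0.319) = ln(2.497) / 0.5160 = 0.9150/0.5160 = 1.773 d.
D_c = (k_d/k_r) L₀ e^(−k_d t_c) = (0.319/0.835) × 34.1 × e^(−0.319×1.773) = 0.3820 × 34.1 × 0.5680 = 7.399 mg/L.
x_c = v t_c = 0.271 m/s × 1.773 d × 86400 s/d = 41520 m ≈ 41.5 km.

t_c ≈ 1.77 d; D_c ≈ 7.40 mg/L; x_c ≈ 41.5 km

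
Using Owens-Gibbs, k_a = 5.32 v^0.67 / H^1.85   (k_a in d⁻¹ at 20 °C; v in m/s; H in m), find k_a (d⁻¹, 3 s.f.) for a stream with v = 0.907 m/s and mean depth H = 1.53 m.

k_a = 5.32 × 0.907^0.67 / 1.53^1.85 = 5.32 × 0.9367 / 2.196 = 2.269 d⁻¹.

k_a ≈ 2.27 d⁻¹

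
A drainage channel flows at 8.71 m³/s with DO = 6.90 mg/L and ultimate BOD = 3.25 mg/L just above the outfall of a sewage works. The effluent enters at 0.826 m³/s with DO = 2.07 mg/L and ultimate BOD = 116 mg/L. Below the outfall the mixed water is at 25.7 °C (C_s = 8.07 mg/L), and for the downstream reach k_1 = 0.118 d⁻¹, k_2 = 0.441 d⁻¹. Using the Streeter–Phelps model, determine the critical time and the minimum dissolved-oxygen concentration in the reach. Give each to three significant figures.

t_c ≈ 2.82 d; minimum DO ≈ 5.57 mg/L

Mixed DO = (8.71×6.90 + 0.826×2.07)/(8.71+0.826) = 61.81/9.536 = 6.482 mg/L.
Mixed L₀ = (8.71×3.25 + 0.826×116)/(9.536) = 124.1/9.536 = 13.02 mg/L.
Initial deficit D₀ = C_s − DO₀ = 8.07 − 6.482 = 1.588 mg/L.
t_c = (1/0.3230) ln[(0.441/0.118)(1 − 1.588×0.3230/(0.118×13.02))] = 3.096 × ln(2.489) = 2.823 d.
D_c = (0.118/0.441) × 13.02 × e^(−0.118×2.823) = 0.2676 × 13.02 × 0.7167 = 2.496 mg/L.
Minimum DO = 8.07 − 2.496 = 5.574 mg/L.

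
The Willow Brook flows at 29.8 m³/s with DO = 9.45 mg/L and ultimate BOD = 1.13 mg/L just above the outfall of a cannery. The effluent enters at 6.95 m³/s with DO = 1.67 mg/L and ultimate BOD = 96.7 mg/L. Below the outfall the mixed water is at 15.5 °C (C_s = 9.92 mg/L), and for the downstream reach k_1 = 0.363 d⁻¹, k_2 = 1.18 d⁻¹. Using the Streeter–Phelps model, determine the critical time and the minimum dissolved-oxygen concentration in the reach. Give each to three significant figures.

t_c ≈ 1.13 d; minimum DO ≈ 6.00 mg/L

Mixed DO = (29.8×9.45 + 6.95×1.67)/(29.8+6.95) = 293.2/36.75 = 7.979 mg/L.
Mixed L₀ = (29.8×1.13 + 6.95×96.7)/(36.75) = 705.7/36.75 = 19.20 mg/L.
Initial deficit D₀ = C_s − DO₀ = 9.92 − 7.979 = 1.941 mg/L.
t_c = (1/0.8170) ln[(1.18/0.363)(1 − 1.941×0.8170/(0.363×19.20))] = 1.224 × ln(2.511) = 1.127 d.
D_c = (0.363/1.18) × 19.20 × e^(−0.363×1.127) = 0.3076 × 19.20 × 0.6643 = 3.924 mg/L.
Minimum DO = 9.92 − 3.924 = 5.996 mg/L.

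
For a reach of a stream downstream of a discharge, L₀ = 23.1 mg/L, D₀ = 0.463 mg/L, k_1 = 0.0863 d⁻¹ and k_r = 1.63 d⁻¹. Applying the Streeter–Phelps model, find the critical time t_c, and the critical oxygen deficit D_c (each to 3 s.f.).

t_c ≈ 1.62 d; D_c ≈ 1.06 mg/L

At the critical point dD/dt = 0, so k_1 L₀ e^(−k_1 t) = k_r D. Substituting D(t) from the Streeter–Phelps equation and solving for t gives
t_c = ln[(k_r/k_1)(1 − D₀(k_r−k_1)/(k_1 L₀))] / (k_r−k_1).
Here k_r−k_1 = 1.544 d⁻¹ and 1 − D₀(k_r−k_1)/(k_1 L₀) = 1 − 0.463×1.544/(0.0863×23.1) = 0.6415, so
t_c = ln(18.89 × 0.6415) / 1.544 = 2.495 / 1.544 = 1.616 d.
L(t_c) = L₀ e^(−k_1 t_c) = 23.1 × 0.8698 = 20.09 mg/L, and at the critical point k_r D_c = k_1 L, so D_c = (0.0863/1.63) × 20.09 = 1.064 mg/L.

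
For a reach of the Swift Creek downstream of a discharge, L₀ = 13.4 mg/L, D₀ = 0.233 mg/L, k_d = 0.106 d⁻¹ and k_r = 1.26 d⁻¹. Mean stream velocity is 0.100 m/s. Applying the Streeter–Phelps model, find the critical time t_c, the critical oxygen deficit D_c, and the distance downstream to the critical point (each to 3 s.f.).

t_c ≈ 1.96 d; D_c ≈ 0.916 mg/L; x_c ≈ 17.0 km

At the critical point dD/dt = 0, so k_d L₀ e^(−k_d t) = k_r D. Substituting D(t) from the Streeter–Phelps equation and solving for t gives
t_c = ln[(k_r/k_d)(1 − D₀(k_r−k_d)/(k_d L₀))] / (k_r−k_d).
Here k_r−k_d = 1.154 d⁻¹ and 1 − D₀(k_r−k_d)/(k_d L₀) = 1 − 0.233×1.154/(0.106×13.4) = 0.8107, so
t_c = ln(11.89 × 0.8107) / 1.154 = 2.266 / 1.154 = 1.963 d.
L(t_c) = L₀ e^(−k_d t_c) = 13.4 × 0.8121 = 10.88 mg/L, and at the critical point k_r D_c = k_d L, so D_c = (0.106/1.26) × 10.88 = 0.9155 mg/L.
x_c = v t_c = 0.100 m/s × 1.963 d × 86400 s/d = 16960 m ≈ 17.0 km.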